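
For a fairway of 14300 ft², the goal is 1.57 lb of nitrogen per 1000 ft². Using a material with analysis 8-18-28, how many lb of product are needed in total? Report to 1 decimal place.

280.6 lb

Product per 1000 ft² = 1.57 / 8% = 19.625 lb.
Total product = 19.625 × 14300 / 1000 = 280.637 lb.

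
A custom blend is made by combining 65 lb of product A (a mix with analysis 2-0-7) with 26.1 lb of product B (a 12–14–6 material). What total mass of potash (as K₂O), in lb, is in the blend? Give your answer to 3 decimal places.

6.116 lb K₂O

K₂O mass = 7%×65 + 6%×26.1 = 6.116 lb.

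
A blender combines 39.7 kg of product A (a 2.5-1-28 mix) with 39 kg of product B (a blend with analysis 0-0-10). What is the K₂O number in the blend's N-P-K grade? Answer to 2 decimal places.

19.08% K₂O

Total mass = 39.7 + 39 = 78.7 kg.
K₂O mass = 28%×39.7 + 10%×39 = 15.016 kg.
% K₂O = 15.016 / 78.7 = 19.0801%.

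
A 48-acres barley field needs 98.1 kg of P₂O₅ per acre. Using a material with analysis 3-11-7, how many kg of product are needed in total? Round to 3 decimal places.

Product per acre = 98.1 / 11% = 891.818 kg.
Total product = 891.818 × 48 = 42807.2727 kg.

42807.273 kg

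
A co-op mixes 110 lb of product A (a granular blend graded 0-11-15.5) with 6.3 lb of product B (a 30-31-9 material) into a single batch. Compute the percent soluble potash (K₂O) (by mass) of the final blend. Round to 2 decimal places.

Total mass = 110 + 6.3 = 116.3 lb.
K₂O mass = 15.5%×110 + 9%×6.3 = 17.617 lb.
% K₂O = 17.617 / 116.3 = 15.1479%.

15.15% K₂O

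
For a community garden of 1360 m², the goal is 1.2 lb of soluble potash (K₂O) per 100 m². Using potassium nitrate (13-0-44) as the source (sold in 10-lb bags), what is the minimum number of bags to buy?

4 bags

Product per 100 m² = 1.2 / 44% = 2.72727 lb.
Total product = 2.72727 × 1360 / 100 = 37.0909 lb.
Bags = ⌈37.0909 / 10⌉ = 4.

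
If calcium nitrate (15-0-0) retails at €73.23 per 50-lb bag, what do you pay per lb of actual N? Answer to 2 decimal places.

N in bag = 50 × 15% = 7.5 lb.
Cost per lb N = €73.23 / 7.5 = €9.7640.

€9.76 per lb N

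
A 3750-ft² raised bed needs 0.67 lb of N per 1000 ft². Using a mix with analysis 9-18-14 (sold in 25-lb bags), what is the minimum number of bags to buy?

Product per 1000 ft² = 0.67 / 9% = 7.44444 lb.
Total product = 7.44444 × 3750 / 1000 = 27.9167 lb.
Bags = ⌈27.9167 / 25⌉ = 2.

2 bags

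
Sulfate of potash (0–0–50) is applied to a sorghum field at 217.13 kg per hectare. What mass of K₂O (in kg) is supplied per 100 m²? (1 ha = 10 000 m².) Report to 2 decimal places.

K₂O per hectare = 217.13 × 50% = 108.565 kg.
Convert to per 100 m²: 108.565 × 0.01 = 1.08565 kg.

1.09 kg K₂O per hundred sq m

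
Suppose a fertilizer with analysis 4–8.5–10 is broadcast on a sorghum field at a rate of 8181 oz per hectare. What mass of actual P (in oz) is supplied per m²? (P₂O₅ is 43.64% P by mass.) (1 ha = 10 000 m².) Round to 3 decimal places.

0.030 oz P per sq m

P₂O₅ per hectare = 8181 × 8.5% = 695.385 oz.
Elemental P = 695.385 × 0.4364 = 303.466 oz per hectare.
Convert to per m²: 303.466 × 0.0001 = 0.0303466 oz.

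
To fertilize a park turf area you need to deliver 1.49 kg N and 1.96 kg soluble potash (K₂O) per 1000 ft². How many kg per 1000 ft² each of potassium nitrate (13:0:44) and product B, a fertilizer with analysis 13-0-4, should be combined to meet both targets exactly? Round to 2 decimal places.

3.75 kg potassium nitrate, 7.71 kg product B

With a, b = kg per 1000 ft² of potassium nitrate and product B:
N: 0.13·a + 0.13·b = 1.49
K₂O: 0.44·a + 0.04·b = 1.96
Eliminate a: (row1) − 0.13/0.44·(row2) → 0.118182·b = 0.910909, so b = 7.70769.
Back-substitute: a = (1.49 − 0.13·7.70769) / 0.13 = 3.75385.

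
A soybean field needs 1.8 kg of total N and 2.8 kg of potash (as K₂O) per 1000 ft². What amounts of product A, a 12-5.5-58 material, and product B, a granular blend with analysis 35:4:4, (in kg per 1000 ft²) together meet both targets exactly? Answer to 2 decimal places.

4.58 kg product A, 3.57 kg product B

Let a = kg of product A, b = kg of product B (per 1000 ft²).
N: 0.12·a + 0.35·b = 1.8
K₂O: 0.58·a + 0.04·b = 2.8
Solving simultaneously: a = 4.58123, b = 3.57215.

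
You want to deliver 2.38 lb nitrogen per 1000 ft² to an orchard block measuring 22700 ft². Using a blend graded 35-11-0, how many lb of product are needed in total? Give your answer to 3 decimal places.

Product per 1000 ft² = 2.38 / 35% = 6.8 lb.
Total product = 6.8 × 22700 / 1000 = 154.36 lb.

154.360 lb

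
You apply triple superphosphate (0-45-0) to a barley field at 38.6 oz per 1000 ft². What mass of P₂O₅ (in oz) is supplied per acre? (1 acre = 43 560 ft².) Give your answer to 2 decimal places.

756.64 oz P₂O₅ per acre

P₂O₅ per 1000 ft² = 38.6 × 45% = 17.37 oz.
Convert to per acre: 17.37 × 43.56 = 756.637 oz.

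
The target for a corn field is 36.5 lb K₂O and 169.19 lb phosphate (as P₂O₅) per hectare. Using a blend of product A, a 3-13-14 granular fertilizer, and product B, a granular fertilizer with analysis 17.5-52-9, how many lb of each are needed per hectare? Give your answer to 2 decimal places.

61.42 lb product A, 310.01 lb product B

Per-hectare balance (a = product A, b = product B):
K₂O: 0.14·a + 0.09·b = 36.5
P₂O₅: 0.13·a + 0.52·b = 169.19
Eliminate a: (row1) − 0.14/0.13·(row2) → -0.47·b = -145.705, so b = 310.0098.
Back-substitute: a = (36.5 − 0.09·310.0098) / 0.14 = 61.4223.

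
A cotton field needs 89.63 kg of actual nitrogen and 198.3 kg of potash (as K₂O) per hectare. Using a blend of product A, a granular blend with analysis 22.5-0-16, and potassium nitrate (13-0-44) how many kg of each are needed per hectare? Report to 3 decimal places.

174.657 kg product A, 387.170 kg potassium nitrate

Let a = kg of product A, b = kg of potassium nitrate (per hectare).
N: 0.225·a + 0.13·b = 89.63
K₂O: 0.16·a + 0.44·b = 198.3
From row1: a = (89.63 − 0.13·b) / 0.225.
Into row2: 0.16·(89.63 − 0.13·b)/0.225 + 0.44·b = 198.3 → b = 387.1701, a = 174.6573.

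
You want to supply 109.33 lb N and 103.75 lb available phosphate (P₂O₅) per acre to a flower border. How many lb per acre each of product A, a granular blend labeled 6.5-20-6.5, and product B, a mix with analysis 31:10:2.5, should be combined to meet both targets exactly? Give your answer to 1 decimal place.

382.5 lb product A, 272.5 lb product B

Let a = lb of product A, b = lb of product B (per acre).
N: 0.065·a + 0.31·b = 109.33
P₂O₅: 0.2·a + 0.1·b = 103.75
Eliminate b: (row1) − 0.31/0.1·(row2) → -0.555·a = -212.295, so a = 382.514.
Then b = (103.75 − 0.2·382.514) / 0.1 = 272.473.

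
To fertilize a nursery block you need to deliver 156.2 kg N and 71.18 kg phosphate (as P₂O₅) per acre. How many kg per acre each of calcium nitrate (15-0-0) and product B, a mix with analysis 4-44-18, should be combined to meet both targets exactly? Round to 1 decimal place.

Let a = kg of calcium nitrate, b = kg of product B (per acre).
N: 0.15·a + 0.04·b = 156.2
P₂O₅: 0·a + 0.44·b = 71.18
Solving simultaneously: a = 998.194, b = 161.773.

998.2 kg calcium nitrate, 161.8 kg product B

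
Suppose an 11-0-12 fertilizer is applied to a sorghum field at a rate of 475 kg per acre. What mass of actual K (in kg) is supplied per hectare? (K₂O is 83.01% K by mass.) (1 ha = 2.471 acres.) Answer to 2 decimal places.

K₂O per acre = 475 × 12% = 57 kg.
Elemental K = 57 × 0.8301 = 47.3157 kg per acre.
Convert to per hectare: 47.3157 × 2.471 = 116.917 kg.

116.92 kg K per hectare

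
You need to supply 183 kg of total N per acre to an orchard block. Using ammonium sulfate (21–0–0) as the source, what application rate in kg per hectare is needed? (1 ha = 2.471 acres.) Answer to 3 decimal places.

2153.300 kg of product per hectare

Product per acre = 183 / 21% = 871.429 kg.
Convert to per hectare: 871.429 × 2.471 = 2153.3 kg.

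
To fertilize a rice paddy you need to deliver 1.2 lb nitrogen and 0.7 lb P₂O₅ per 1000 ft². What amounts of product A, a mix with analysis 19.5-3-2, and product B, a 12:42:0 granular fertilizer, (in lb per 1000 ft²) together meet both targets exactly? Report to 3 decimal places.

Per-1000 ft² balance (a = product A, b = product B):
N: 0.195·a + 0.12·b = 1.2
P₂O₅: 0.03·a + 0.42·b = 0.7
Eliminate b: (row1) − 0.12/0.42·(row2) → 0.186429·a = 1, so a = 5.36398.
Then b = (0.7 − 0.03·5.36398) / 0.42 = 1.28352.

5.364 lb product A, 1.284 lb product B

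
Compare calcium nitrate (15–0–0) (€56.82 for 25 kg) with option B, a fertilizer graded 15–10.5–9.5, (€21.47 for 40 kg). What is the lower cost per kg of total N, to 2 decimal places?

calcium nitrate: N per bag = 25 × 15% = 3.75 kg; cost = 56.82 / 3.75 = €15.1520/kg N.
option B: N per bag = 40 × 15% = 6 kg; cost = 21.47 / 6 = €3.5783/kg N.
option B is cheaper.

€3.58 per kg N (option B)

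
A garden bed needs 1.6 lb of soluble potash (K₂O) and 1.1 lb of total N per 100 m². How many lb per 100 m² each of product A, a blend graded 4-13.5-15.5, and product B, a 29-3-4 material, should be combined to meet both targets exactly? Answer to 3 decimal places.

Let a = lb of product A, b = lb of product B (per 100 m²).
K₂O: 0.155·a + 0.04·b = 1.6
N: 0.04·a + 0.29·b = 1.1
Eliminate a: (row1) − 0.155/0.04·(row2) → -1.08375·b = -2.6625, so b = 2.45675.
Back-substitute: a = (1.6 − 0.04·2.45675) / 0.155 = 9.68858.

9.689 lb product A, 2.457 lb product B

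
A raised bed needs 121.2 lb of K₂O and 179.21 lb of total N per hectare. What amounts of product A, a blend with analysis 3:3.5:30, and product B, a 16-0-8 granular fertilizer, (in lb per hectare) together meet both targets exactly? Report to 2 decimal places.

With a, b = lb per hectare of product A and product B:
K₂O: 0.3·a + 0.08·b = 121.2
N: 0.03·a + 0.16·b = 179.21
Eliminate b: (row1) − 0.08/0.16·(row2) → 0.285·a = 31.595, so a = 110.8596.
Then b = (179.21 − 0.03·110.8596) / 0.16 = 1099.276.

110.86 lb product A, 1099.28 lb product B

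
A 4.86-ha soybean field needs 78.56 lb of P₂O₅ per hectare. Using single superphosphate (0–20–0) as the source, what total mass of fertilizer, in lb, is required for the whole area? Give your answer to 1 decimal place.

Product per hectare = 78.56 / 20% = 392.8 lb.
Total product = 392.8 × 4.86 = 1909.01 lb.

1909.0 lb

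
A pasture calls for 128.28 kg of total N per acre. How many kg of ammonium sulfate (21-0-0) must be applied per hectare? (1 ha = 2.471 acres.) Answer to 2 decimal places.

1509.43 kg of product per hectare

Product per acre = 128.28 / 21% = 610.857 kg.
Convert to per hectare: 610.857 × 2.471 = 1509.428 kg.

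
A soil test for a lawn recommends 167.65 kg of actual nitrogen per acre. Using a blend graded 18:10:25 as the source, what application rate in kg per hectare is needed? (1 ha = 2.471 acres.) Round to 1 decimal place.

Product per acre = 167.65 / 18% = 931.389 kg.
Convert to per hectare: 931.389 × 2.471 = 2301.46 kg.

2301.5 kg of product per hectare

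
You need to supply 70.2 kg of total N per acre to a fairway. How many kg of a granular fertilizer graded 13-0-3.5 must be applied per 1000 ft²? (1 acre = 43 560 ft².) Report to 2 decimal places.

Product per acre = 70.2 / 13% = 540 kg.
Convert to per 1000 ft²: 540 × 0.0229568 = 12.3967 kg.

12.40 kg of product per thousand sq ft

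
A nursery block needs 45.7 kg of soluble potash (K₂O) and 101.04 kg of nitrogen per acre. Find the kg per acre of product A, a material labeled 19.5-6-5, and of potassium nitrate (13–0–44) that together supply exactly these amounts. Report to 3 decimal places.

485.707 kg product A, 48.670 kg potassium nitrate

Let a = kg of product A, b = kg of potassium nitrate (per acre).
K₂O: 0.05·a + 0.44·b = 45.7
N: 0.195·a + 0.13·b = 101.04
Eliminate a: (row1) − 0.05/0.195·(row2) → 0.406667·b = 19.7923, so b = 48.6696.
Back-substitute: a = (45.7 − 0.44·48.6696) / 0.05 = 485.7074.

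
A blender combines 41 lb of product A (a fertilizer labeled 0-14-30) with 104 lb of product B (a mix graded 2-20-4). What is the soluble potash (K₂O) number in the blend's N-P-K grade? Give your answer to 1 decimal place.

Total mass = 41 + 104 = 145 lb.
K₂O mass = 30%×41 + 4%×104 = 16.46 lb.
% K₂O = 16.46 / 145 = 11.3517%.

11.4% K₂O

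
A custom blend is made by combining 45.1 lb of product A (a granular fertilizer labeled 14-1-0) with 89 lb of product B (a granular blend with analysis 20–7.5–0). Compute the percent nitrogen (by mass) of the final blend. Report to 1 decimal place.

18.0% N

Total mass = 45.1 + 89 = 134.1 lb.
N mass = 14%×45.1 + 20%×89 = 24.114 lb.
% N = 24.114 / 134.1 = 17.9821%.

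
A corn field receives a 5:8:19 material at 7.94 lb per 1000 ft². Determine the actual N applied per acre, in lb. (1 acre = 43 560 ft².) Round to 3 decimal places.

nitrogen per 1000 ft² = 7.94 × 5% = 0.397 lb.
Convert to per acre: 0.397 × 43.56 = 17.2933 lb.

17.293 lb N per acre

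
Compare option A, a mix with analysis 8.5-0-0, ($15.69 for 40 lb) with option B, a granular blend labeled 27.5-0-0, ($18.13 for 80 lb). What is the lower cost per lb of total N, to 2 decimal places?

$0.82 per lb N (option B)

option A: N per bag = 40 × 8.5% = 3.4 lb; cost = 15.69 / 3.4 = $4.6147/lb N.
option B: N per bag = 80 × 27.5% = 22 lb; cost = 18.13 / 22 = $0.8241/lb N.
option B is cheaper.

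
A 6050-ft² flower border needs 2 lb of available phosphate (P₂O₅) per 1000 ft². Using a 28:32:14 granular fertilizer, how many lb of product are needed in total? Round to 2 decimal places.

37.81 lb

Product per 1000 ft² = 2 / 32% = 6.25 lb.
Total product = 6.25 × 6050 / 1000 = 37.8125 lb.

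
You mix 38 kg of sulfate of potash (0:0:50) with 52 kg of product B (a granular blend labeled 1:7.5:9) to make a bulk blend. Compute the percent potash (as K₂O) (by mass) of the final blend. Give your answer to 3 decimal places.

Total mass = 38 + 52 = 90 kg.
K₂O mass = 50%×38 + 9%×52 = 23.68 kg.
% K₂O = 23.68 / 90 = 26.3111%.

26.311% K₂O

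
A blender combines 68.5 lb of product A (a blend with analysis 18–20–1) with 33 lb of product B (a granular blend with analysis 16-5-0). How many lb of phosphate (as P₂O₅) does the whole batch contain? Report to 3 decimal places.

15.350 lb P₂O₅

P₂O₅ mass = 20%×68.5 + 5%×33 = 15.35 lb.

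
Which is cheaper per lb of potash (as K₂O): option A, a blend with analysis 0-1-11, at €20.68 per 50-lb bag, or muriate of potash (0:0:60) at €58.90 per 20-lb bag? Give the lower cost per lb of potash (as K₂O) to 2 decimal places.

option A: K₂O per bag = 50 × 11% = 5.5 lb; cost = 20.68 / 5.5 = €3.7600/lb K₂O.
muriate of potash: K₂O per bag = 20 × 60% = 12 lb; cost = 58.90 / 12 = €4.9083/lb K₂O.
option A is cheaper.

€3.76 per lb K₂O (option A)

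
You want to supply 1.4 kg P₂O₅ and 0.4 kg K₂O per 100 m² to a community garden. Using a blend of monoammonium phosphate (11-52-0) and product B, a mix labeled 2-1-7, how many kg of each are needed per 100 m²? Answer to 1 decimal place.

Let a = kg of monoammonium phosphate, b = kg of product B (per 100 m²).
P₂O₅: 0.52·a + 0.01·b = 1.4
K₂O: 0·a + 0.07·b = 0.4
Solving simultaneously: a = 2.58242, b = 5.71429.

2.6 kg monoammonium phosphate, 5.7 kg product B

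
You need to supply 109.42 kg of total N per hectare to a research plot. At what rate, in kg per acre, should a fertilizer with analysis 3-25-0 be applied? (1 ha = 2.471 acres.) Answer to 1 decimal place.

Product per hectare = 109.42 / 3% = 3647.33 kg.
Convert to per acre: 3647.33 × 0.404694 = 1476.06 kg.

1476.1 kg of product per acre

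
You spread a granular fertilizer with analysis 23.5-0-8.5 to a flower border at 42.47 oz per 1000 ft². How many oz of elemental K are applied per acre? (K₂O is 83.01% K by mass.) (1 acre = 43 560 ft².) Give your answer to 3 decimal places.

K₂O per 1000 ft² = 42.47 × 8.5% = 3.60995 oz.
Elemental K = 3.60995 × 0.8301 = 2.99662 oz per 1000 ft².
Convert to per acre: 2.99662 × 43.56 = 130.5327 oz.

130.533 oz K per acre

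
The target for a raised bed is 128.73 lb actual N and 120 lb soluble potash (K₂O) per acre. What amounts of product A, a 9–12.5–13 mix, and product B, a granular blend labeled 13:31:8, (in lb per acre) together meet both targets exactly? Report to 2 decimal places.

546.56 lb product A, 611.85 lb product B

With a, b = lb per acre of product A and product B:
N: 0.09·a + 0.13·b = 128.73
K₂O: 0.13·a + 0.08·b = 120
From row1: a = (128.73 − 0.13·b) / 0.09.
Into row2: 0.13·(128.73 − 0.13·b)/0.09 + 0.08·b = 120 → b = 611.845, a = 546.557.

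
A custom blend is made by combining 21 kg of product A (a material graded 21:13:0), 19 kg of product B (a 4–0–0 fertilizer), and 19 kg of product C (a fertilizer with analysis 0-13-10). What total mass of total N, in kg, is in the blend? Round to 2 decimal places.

5.17 kg N

N mass = 21%×21 + 4%×19 + 0%×19 = 5.17 kg.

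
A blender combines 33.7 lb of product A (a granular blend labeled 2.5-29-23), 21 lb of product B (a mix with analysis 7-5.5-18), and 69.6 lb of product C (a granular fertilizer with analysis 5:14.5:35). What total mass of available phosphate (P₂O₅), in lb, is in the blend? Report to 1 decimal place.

P₂O₅ mass = 29%×33.7 + 5.5%×21 + 14.5%×69.6 = 21.02 lb.

21.0 lb P₂O₅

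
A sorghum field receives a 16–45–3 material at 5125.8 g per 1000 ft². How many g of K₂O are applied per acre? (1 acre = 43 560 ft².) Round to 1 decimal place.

K₂O per 1000 ft² = 5125.8 × 3% = 153.774 g.
Convert to per acre: 153.774 × 43.56 = 6698.395 g.

6698.4 g K₂O per acre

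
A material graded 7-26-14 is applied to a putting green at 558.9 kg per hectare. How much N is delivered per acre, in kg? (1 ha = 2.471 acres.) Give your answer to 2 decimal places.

15.83 kg N per acre

nitrogen per hectare = 558.9 × 7% = 39.123 kg.
Convert to per acre: 39.123 × 0.404694 = 15.8329 kg.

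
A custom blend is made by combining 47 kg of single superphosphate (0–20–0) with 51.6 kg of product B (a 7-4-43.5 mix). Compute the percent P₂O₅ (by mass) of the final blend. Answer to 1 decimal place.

Total mass = 47 + 51.6 = 98.6 kg.
P₂O₅ mass = 20%×47 + 4%×51.6 = 11.464 kg.
% P₂O₅ = 11.464 / 98.6 = 11.6268%.

11.6% P₂O₅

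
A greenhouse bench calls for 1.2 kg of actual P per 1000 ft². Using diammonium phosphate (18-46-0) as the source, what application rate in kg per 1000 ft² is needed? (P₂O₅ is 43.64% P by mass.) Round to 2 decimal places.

As P₂O₅: 1.2 / 0.4364 = 2.74977 kg per 1000 ft².
Product per 1000 ft² = 2.74977 / 46% = 5.97776 kg.

5.98 kg of product per thousand sq ft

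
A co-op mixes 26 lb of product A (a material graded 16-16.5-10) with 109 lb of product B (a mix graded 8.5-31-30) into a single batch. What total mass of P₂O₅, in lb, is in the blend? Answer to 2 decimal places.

38.08 lb P₂O₅

P₂O₅ mass = 16.5%×26 + 31%×109 = 38.08 lb.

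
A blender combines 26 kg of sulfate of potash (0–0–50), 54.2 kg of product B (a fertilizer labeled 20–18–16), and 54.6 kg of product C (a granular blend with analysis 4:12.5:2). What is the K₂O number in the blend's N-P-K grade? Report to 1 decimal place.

Total mass = 26 + 54.2 + 54.6 = 134.8 kg.
K₂O mass = 50%×26 + 16%×54.2 + 2%×54.6 = 22.764 kg.
% K₂O = 22.764 / 134.8 = 16.8872%.

16.9% K₂O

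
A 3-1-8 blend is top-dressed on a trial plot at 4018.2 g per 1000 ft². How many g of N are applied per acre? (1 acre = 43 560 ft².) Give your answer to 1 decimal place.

nitrogen per 1000 ft² = 4018.2 × 3% = 120.546 g.
Convert to per acre: 120.546 × 43.56 = 5250.98 g.

5251.0 g N per acre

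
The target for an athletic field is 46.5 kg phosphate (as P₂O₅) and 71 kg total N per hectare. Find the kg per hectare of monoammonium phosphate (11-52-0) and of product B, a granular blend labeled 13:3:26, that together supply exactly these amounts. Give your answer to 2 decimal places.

With a, b = kg per hectare of monoammonium phosphate and product B:
P₂O₅: 0.52·a + 0.03·b = 46.5
N: 0.11·a + 0.13·b = 71
Eliminate a: (row1) − 0.52/0.11·(row2) → -0.584545·b = -289.136, so b = 494.6345.
Back-substitute: a = (46.5 − 0.03·494.6345) / 0.52 = 60.8865.

60.89 kg monoammonium phosphate, 494.63 kg product B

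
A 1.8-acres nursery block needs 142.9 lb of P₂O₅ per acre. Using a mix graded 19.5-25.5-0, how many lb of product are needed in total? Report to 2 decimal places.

Product per acre = 142.9 / 25.5% = 560.392 lb.
Total product = 560.392 × 1.8 = 1008.706 lb.

1008.71 lb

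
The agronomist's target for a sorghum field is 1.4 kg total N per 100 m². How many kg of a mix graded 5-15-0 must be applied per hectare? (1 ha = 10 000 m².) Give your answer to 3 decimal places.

2800.000 kg of product per hectare

Product per 100 m² = 1.4 / 5% = 28 kg.
Convert to per hectare: 28 × 100 = 2800 kg.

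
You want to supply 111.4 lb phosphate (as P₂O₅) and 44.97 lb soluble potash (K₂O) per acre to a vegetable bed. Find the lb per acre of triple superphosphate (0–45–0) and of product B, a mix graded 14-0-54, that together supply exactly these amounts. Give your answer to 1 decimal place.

With a, b = lb per acre of triple superphosphate and product B:
P₂O₅: 0.45·a + 0·b = 111.4
K₂O: 0·a + 0.54·b = 44.97
Solving simultaneously: a = 247.556, b = 83.2778.

247.6 lb triple superphosphate, 83.3 lb product B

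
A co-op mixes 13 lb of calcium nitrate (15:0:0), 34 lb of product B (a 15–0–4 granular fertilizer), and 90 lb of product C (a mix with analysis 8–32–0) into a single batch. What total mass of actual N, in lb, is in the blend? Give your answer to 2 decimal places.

14.25 lb N

N mass = 15%×13 + 15%×34 + 8%×90 = 14.25 lb.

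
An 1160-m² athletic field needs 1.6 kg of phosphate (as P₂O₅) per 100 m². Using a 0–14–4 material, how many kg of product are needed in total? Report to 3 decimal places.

132.571 kg

Product per 100 m² = 1.6 / 14% = 11.4286 kg.
Total product = 11.4286 × 1160 / 100 = 132.5714 kg.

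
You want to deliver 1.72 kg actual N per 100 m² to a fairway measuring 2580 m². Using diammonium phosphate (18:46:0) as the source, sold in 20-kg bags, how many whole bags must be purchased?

13 bags

Product per 100 m² = 1.72 / 18% = 9.55556 kg.
Total product = 9.55556 × 2580 / 100 = 246.533 kg.
Bags = ⌈246.533 / 20⌉ = 13.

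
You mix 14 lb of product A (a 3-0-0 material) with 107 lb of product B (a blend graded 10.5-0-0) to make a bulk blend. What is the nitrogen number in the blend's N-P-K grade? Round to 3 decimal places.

Total mass = 14 + 107 = 121 lb.
N mass = 3%×14 + 10.5%×107 = 11.655 lb.
% N = 11.655 / 121 = 9.63223%.

9.632% N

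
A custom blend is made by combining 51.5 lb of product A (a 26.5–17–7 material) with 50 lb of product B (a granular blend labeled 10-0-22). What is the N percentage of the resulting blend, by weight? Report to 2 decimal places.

Total mass = 51.5 + 50 = 101.5 lb.
N mass = 26.5%×51.5 + 10%×50 = 18.6475 lb.
% N = 18.6475 / 101.5 = 18.3719%.

18.37% N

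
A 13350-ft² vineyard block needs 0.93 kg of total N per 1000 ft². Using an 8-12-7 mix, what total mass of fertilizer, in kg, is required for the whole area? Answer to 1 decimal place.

155.2 kg

Product per 1000 ft² = 0.93 / 8% = 11.625 kg.
Total product = 11.625 × 13350 / 1000 = 155.194 kg.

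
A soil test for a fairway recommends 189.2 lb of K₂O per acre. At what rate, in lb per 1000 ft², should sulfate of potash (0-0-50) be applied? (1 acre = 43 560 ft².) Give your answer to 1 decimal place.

8.7 lb of product per thousand sq ft

Product per acre = 189.2 / 50% = 378.4 lb.
Convert to per 1000 ft²: 378.4 × 0.0229568 = 8.68687 lb.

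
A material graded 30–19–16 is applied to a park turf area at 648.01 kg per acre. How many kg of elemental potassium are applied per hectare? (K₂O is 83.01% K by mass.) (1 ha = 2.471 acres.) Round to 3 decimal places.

K₂O per acre = 648.01 × 16% = 103.682 kg.
Elemental K = 103.682 × 0.8301 = 86.0661 kg per acre.
Convert to per hectare: 86.0661 × 2.471 = 212.6693 kg.

212.669 kg K per hectare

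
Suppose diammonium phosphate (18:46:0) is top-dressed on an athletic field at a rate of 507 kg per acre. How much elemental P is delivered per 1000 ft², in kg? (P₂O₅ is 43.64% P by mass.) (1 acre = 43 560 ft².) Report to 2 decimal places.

2.34 kg P per thousand sq ft

P₂O₅ per acre = 507 × 46% = 233.22 kg.
Elemental P = 233.22 × 0.4364 = 101.777 kg per acre.
Convert to per 1000 ft²: 101.777 × 0.0229568 = 2.33648 kg.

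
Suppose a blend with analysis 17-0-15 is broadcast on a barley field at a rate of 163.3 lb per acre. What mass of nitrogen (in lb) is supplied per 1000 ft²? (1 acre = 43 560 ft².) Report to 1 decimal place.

0.6 lb N per thousand sq ft

nitrogen per acre = 163.3 × 17% = 27.761 lb.
Convert to per 1000 ft²: 27.761 × 0.0229568 = 0.637305 lb.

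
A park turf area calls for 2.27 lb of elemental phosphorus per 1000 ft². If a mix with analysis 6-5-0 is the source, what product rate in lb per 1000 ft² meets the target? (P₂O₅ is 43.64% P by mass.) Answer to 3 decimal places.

104.033 lb of product per thousand sq ft

As P₂O₅: 2.27 / 0.4364 = 5.20165 lb per 1000 ft².
Product per 1000 ft² = 5.20165 / 5% = 104.032997 lb.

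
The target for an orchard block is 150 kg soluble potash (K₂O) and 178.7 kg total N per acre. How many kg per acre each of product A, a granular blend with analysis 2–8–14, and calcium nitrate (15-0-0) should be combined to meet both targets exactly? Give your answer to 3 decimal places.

1071.429 kg product A, 1048.476 kg calcium nitrate

Per-acre balance (a = product A, b = calcium nitrate):
K₂O: 0.14·a + 0·b = 150
N: 0.02·a + 0.15·b = 178.7
Eliminate b: (row1) − 0/0.15·(row2) → 0.14·a = 150, so a = 1071.4286.
Then b = (178.7 − 0.02·1071.4286) / 0.15 = 1048.4762.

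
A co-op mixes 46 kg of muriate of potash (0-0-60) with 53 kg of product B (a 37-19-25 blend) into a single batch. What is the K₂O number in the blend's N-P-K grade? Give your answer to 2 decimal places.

Total mass = 46 + 53 = 99 kg.
K₂O mass = 60%×46 + 25%×53 = 40.85 kg.
% K₂O = 40.85 / 99 = 41.2626%.

41.26% K₂O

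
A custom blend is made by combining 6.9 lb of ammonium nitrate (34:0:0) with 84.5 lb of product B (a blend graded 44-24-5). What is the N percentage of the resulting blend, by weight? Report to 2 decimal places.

Total mass = 6.9 + 84.5 = 91.4 lb.
N mass = 34%×6.9 + 44%×84.5 = 39.526 lb.
% N = 39.526 / 91.4 = 43.2451%.

43.25% N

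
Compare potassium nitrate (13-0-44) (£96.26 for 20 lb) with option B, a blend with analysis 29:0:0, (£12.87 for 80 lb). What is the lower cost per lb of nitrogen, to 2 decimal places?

£0.55 per lb N (option B)

potassium nitrate: N per bag = 20 × 13% = 2.6 lb; cost = 96.26 / 2.6 = £37.0231/lb N.
option B: N per bag = 80 × 29% = 23.2 lb; cost = 12.87 / 23.2 = £0.5547/lb N.
option B is cheaper.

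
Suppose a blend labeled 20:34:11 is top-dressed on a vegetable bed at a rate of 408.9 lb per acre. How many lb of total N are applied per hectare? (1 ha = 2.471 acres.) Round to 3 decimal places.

202.078 lb N per hectare

nitrogen per acre = 408.9 × 20% = 81.78 lb.
Convert to per hectare: 81.78 × 2.471 = 202.0784 lb.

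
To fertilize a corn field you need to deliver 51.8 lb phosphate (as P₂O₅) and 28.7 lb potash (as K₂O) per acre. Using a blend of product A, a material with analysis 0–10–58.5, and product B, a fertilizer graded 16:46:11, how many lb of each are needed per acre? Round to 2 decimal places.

With a, b = lb per acre of product A and product B:
P₂O₅: 0.1·a + 0.46·b = 51.8
K₂O: 0.585·a + 0.11·b = 28.7
Eliminate a: (row1) − 0.1/0.585·(row2) → 0.441197·b = 46.894, so b = 106.288.
Back-substitute: a = (51.8 − 0.46·106.288) / 0.1 = 29.074.

29.07 lb product A, 106.29 lb product B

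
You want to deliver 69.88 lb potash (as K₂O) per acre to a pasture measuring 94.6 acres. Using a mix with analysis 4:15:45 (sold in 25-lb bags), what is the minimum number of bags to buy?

588 bags

Product per acre = 69.88 / 45% = 155.289 lb.
Total product = 155.289 × 94.6 = 14690.3 lb.
Bags = ⌈14690.3 / 25⌉ = 588.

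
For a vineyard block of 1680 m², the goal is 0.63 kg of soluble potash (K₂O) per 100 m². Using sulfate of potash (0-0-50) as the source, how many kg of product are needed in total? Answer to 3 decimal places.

21.168 kg

Product per 100 m² = 0.63 / 50% = 1.26 kg.
Total product = 1.26 × 1680 / 100 = 21.168 kg.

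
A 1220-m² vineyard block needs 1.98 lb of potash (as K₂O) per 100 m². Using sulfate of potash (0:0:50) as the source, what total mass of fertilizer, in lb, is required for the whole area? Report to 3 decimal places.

Product per 100 m² = 1.98 / 50% = 3.96 lb.
Total product = 3.96 × 1220 / 100 = 48.312 lb.

48.312 lb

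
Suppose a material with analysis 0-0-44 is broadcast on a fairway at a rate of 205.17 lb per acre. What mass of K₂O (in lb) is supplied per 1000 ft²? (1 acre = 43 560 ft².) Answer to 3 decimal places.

2.072 lb K₂O per thousand sq ft

K₂O per acre = 205.17 × 44% = 90.2748 lb.
Convert to per 1000 ft²: 90.2748 × 0.0229568 = 2.07242 lb.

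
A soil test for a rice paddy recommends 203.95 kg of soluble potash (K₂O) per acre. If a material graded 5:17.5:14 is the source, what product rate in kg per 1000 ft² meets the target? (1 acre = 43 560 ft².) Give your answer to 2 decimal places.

Product per acre = 203.95 / 14% = 1456.79 kg.
Convert to per 1000 ft²: 1456.79 × 0.0229568 = 33.4432 kg.

33.44 kg of product per thousand sq ft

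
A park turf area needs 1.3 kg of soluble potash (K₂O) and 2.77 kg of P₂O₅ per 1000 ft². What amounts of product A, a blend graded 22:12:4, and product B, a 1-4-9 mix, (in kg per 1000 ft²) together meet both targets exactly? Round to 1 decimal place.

21.4 kg product A, 4.9 kg product B

Per-1000 ft² balance (a = product A, b = product B):
K₂O: 0.04·a + 0.09·b = 1.3
P₂O₅: 0.12·a + 0.04·b = 2.77
Eliminate b: (row1) − 0.09/0.04·(row2) → -0.23·a = -4.9325, so a = 21.4457.
Then b = (2.77 − 0.12·21.4457) / 0.04 = 4.91304.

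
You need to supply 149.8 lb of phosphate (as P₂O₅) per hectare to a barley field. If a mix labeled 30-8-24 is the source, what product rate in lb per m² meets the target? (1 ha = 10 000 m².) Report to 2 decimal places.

0.19 lb of product per sq m

Product per hectare = 149.8 / 8% = 1872.5 lb.
Convert to per m²: 1872.5 × 0.0001 = 0.18725 lb.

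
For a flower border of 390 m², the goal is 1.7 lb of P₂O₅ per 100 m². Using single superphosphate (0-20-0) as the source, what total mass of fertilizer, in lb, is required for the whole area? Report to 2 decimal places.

33.15 lb

Product per 100 m² = 1.7 / 20% = 8.5 lb.
Total product = 8.5 × 390 / 100 = 33.15 lb.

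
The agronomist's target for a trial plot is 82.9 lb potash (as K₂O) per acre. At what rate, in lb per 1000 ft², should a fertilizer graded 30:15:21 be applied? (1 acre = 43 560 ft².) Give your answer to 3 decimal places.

9.062 lb of product per thousand sq ft

Product per acre = 82.9 / 21% = 394.762 lb.
Convert to per 1000 ft²: 394.762 × 0.0229568 = 9.06249 lb.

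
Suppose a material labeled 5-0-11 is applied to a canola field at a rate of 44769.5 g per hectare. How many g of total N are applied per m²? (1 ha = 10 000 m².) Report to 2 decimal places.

nitrogen per hectare = 44769.5 × 5% = 2238.47 g.
Convert to per m²: 2238.47 × 0.0001 = 0.223848 g.

0.22 g N per sq m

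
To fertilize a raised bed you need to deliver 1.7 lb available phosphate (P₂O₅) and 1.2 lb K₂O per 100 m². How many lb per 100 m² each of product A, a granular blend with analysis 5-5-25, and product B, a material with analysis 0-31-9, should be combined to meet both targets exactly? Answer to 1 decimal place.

3.0 lb product A, 5.0 lb product B

With a, b = lb per 100 m² of product A and product B:
P₂O₅: 0.05·a + 0.31·b = 1.7
K₂O: 0.25·a + 0.09·b = 1.2
From row1: a = (1.7 − 0.31·b) / 0.05.
Into row2: 0.25·(1.7 − 0.31·b)/0.05 + 0.09·b = 1.2 → b = 5, a = 3.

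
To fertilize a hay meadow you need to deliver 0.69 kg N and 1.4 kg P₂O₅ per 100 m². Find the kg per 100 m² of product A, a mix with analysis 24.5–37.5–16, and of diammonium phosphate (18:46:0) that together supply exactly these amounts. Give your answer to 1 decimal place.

1.4 kg product A, 1.9 kg diammonium phosphate

With a, b = kg per 100 m² of product A and diammonium phosphate:
N: 0.245·a + 0.18·b = 0.69
P₂O₅: 0.375·a + 0.46·b = 1.4
Eliminate b: (row1) − 0.18/0.46·(row2) → 0.0982609·a = 0.142174, so a = 1.4469.
Then b = (1.4 − 0.375·1.4469) / 0.46 = 1.86394.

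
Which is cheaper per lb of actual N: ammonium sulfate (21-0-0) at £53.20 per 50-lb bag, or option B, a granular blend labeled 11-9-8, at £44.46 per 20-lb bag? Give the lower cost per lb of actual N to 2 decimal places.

ammonium sulfate: N per bag = 50 × 21% = 10.5 lb; cost = 53.20 / 10.5 = £5.0667/lb N.
option B: N per bag = 20 × 11% = 2.2 lb; cost = 44.46 / 2.2 = £20.2091/lb N.
ammonium sulfate is cheaper.

£5.07 per lb N (ammonium sulfate)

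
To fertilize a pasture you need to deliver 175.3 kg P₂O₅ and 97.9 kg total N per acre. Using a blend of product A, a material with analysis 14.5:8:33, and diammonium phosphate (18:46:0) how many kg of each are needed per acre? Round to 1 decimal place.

Let a = kg of product A, b = kg of diammonium phosphate (per acre).
P₂O₅: 0.08·a + 0.46·b = 175.3
N: 0.145·a + 0.18·b = 97.9
Solving simultaneously: a = 257.744, b = 336.262.

257.7 kg product A, 336.3 kg diammonium phosphate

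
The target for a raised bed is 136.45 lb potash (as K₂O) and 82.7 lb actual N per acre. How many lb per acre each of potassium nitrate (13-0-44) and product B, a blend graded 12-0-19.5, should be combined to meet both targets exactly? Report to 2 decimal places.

With a, b = lb per acre of potassium nitrate and product B:
K₂O: 0.44·a + 0.195·b = 136.45
N: 0.13·a + 0.12·b = 82.7
From row1: a = (136.45 − 0.195·b) / 0.44.
Into row2: 0.13·(136.45 − 0.195·b)/0.44 + 0.12·b = 82.7 → b = 679.399, a = 9.01639.

9.02 lb potassium nitrate, 679.40 lb product B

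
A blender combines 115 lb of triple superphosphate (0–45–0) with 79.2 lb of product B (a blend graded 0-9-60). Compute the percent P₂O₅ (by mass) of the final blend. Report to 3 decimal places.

30.318% P₂O₅

Total mass = 115 + 79.2 = 194.2 lb.
P₂O₅ mass = 45%×115 + 9%×79.2 = 58.878 lb.
% P₂O₅ = 58.878 / 194.2 = 30.3182%.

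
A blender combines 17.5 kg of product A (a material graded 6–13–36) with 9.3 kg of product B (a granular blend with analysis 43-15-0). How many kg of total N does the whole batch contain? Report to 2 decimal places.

5.05 kg N

N mass = 6%×17.5 + 43%×9.3 = 5.049 kg.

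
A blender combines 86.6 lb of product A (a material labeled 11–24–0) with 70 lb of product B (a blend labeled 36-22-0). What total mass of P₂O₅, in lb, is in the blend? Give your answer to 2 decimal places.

P₂O₅ mass = 24%×86.6 + 22%×70 = 36.184 lb.

36.18 lb P₂O₅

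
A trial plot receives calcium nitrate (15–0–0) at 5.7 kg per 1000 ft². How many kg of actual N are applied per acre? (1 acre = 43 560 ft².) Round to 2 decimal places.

37.24 kg N per acre

nitrogen per 1000 ft² = 5.7 × 15% = 0.855 kg.
Convert to per acre: 0.855 × 43.56 = 37.2438 kg.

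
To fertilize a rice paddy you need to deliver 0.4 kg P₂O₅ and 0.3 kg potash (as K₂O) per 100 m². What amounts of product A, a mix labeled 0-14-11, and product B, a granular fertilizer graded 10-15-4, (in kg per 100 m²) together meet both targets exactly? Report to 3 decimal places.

2.661 kg product A, 0.183 kg product B

With a, b = kg per 100 m² of product A and product B:
P₂O₅: 0.14·a + 0.15·b = 0.4
K₂O: 0.11·a + 0.04·b = 0.3
Eliminate b: (row1) − 0.15/0.04·(row2) → -0.2725·a = -0.725, so a = 2.66055.
Then b = (0.3 − 0.11·2.66055) / 0.04 = 0.183486.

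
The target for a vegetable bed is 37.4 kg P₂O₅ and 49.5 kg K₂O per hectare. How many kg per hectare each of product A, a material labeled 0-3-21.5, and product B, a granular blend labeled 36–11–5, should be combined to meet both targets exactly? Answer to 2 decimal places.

Per-hectare balance (a = product A, b = product B):
P₂O₅: 0.03·a + 0.11·b = 37.4
K₂O: 0.215·a + 0.05·b = 49.5
Eliminate a: (row1) − 0.03/0.215·(row2) → 0.103023·b = 30.493, so b = 295.982.
Back-substitute: a = (37.4 − 0.11·295.982) / 0.03 = 161.3995.

161.40 kg product A, 295.98 kg product B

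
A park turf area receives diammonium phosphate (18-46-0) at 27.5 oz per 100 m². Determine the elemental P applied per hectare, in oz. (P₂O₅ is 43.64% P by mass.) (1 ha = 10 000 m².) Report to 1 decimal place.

552.0 oz P per hectare

P₂O₅ per 100 m² = 27.5 × 46% = 12.65 oz.
Elemental P = 12.65 × 0.4364 = 5.52046 oz per 100 m².
Convert to per hectare: 5.52046 × 100 = 552.046 oz.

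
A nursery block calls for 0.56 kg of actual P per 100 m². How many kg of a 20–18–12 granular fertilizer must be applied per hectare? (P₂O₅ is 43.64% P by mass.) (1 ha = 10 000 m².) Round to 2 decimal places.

As P₂O₅: 0.56 / 0.4364 = 1.28323 kg per 100 m².
Product per 100 m² = 1.28323 / 18% = 7.12904 kg.
Convert to per hectare: 7.12904 × 100 = 712.904 kg.

712.90 kg of product per hectare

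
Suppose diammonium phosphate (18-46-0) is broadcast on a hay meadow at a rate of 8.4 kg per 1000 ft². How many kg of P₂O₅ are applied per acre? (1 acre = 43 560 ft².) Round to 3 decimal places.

P₂O₅ per 1000 ft² = 8.4 × 46% = 3.864 kg.
Convert to per acre: 3.864 × 43.56 = 168.3158 kg.

168.316 kg P₂O₅ per acre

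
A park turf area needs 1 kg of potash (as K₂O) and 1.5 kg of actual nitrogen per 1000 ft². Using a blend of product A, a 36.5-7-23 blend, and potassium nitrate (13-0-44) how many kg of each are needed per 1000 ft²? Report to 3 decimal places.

With a, b = kg per 1000 ft² of product A and potassium nitrate:
K₂O: 0.23·a + 0.44·b = 1
N: 0.365·a + 0.13·b = 1.5
Solving simultaneously: a = 4.05509, b = 0.153022.

4.055 kg product A, 0.153 kg potassium nitrate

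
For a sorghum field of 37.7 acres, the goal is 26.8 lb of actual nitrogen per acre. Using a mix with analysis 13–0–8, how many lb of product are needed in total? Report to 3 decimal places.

Product per acre = 26.8 / 13% = 206.154 lb.
Total product = 206.154 × 37.7 = 7772 lb.

7772.000 lb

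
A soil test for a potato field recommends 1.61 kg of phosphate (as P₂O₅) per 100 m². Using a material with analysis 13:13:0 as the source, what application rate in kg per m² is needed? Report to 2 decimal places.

0.12 kg of product per sq m

Product per 100 m² = 1.61 / 13% = 12.3846 kg.
Convert to per m²: 12.3846 × 0.01 = 0.123846 kg.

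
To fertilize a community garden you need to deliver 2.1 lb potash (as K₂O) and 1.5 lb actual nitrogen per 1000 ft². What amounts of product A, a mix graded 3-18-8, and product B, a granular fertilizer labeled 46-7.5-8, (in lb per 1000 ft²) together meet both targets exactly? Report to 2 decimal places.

With a, b = lb per 1000 ft² of product A and product B:
K₂O: 0.08·a + 0.08·b = 2.1
N: 0.03·a + 0.46·b = 1.5
From row1: a = (2.1 − 0.08·b) / 0.08.
Into row2: 0.03·(2.1 − 0.08·b)/0.08 + 0.46·b = 1.5 → b = 1.65698, a = 24.593.

24.59 lb product A, 1.66 lb product B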